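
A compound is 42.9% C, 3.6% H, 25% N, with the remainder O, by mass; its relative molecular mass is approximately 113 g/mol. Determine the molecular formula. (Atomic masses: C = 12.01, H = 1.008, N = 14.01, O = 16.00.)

Assume 100 g: 42.9 g C, 3.6 g H, 25 g N, 28.5 g O.
C: 42.9 g ÷ 12.01 g/mol = 3.572 mol
H: 3.6 g ÷ 1.008 g/mol = 3.571 mol
N: 25 g ÷ 14.01 g/mol = 1.784 mol
O: 28.5 g ÷ 16.00 g/mol = 1.781 mol
Ratios (÷ 1.781): C 2.005, H 2.005, N 1.002, O 1.000
≈ 2:2:1:1 → C2H2NO
Empirical-formula mass = 56.05 g/mol
n = 113 / 56.05 = 2.02 ≈ 2
Molecular formula = (C2H2NO)×2 = C4H4N2O2

C4H4N2O2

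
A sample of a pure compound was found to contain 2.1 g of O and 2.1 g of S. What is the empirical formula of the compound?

O2S

O: 2.1 g ÷ 16.00 g/mol = 0.1313 mol
S: 2.1 g ÷ 32.07 g/mol = 0.06548 mol
Smallest is S at 0.06548 mol; normalising gives O 2.004, S 1.000
≈ 2:1 → O2S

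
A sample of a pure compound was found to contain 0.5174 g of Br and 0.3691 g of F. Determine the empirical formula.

BrF3

n(Br) = 0.5174/79.90 = 0.006476, n(F) = 0.3691/19.00 = 0.01943
Divide by the smallest (0.006476 mol Br): Br 1.000, F 3.000
≈ 1:3 → BrF3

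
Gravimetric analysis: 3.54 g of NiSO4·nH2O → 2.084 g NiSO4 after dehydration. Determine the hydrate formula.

Mass of water lost = 3.54 − 2.084 = 1.456 g → 1.456 / 18.02 = 0.0808 mol H2O
Molar mass of NiSO4 = 154.76 g/mol → mol NiSO4 = 2.084 / 154.76 = 0.01347
n = 0.0808 / 0.01347 = 6.00 ≈ 6 → NiSO4·6H2O

NiSO4·6H2O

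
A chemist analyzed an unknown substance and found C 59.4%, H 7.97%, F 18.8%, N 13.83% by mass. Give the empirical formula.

Assume 100 g: 59.4 g C, 7.97 g H, 18.8 g F, 13.83 g N.
n(C) = 59.4/12.01 = 4.946, n(H) = 7.97/1.008 = 7.907, n(F) = 18.8/19.00 = 0.9895, n(N) = 13.83/14.01 = 0.9872
Ratios (÷ 0.9872): C 5.010, H 8.010, F 1.002, N 1.000
Ratio ≈ 5:8:1:1, so the empirical formula is C5H8FN

C5H8FN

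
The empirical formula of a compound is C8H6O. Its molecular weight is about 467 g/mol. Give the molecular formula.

C32H24O4

Empirical-formula mass = 118.13 g/mol
n = 467 / 118.13 = 3.95 ≈ 4
Molecular formula = (C8H6O)4 = C32H24O4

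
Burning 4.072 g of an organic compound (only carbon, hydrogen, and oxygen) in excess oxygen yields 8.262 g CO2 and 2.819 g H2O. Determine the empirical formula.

mol C = 8.262 / 44.01 = 0.1877; mass C = 0.1877 × 12.01 = 2.255 g
mol H = 2 × (2.819 / 18.02) = 0.3129; mass H = 0.3129 × 1.008 = 0.3154 g
mass O = 4.072 − (2.570) = 1.502 g → mol O = 0.09387
Smallest is O at 0.09387 mol; normalising gives C 2.000, H 3.333, O 1.000
Scaling by 3: C 6.00, H 10.00, O 3.00 → C6H10O3

C6H10O3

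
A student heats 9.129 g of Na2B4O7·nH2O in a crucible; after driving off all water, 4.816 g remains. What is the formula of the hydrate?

Mass of water lost = 9.129 − 4.816 = 4.313 g → 4.313 / 18.02 = 0.2393 mol H2O
Molar mass of Na2B4O7 = 201.22 g/mol → mol Na2B4O7 = 4.816 / 201.22 = 0.02393
n = 0.2393 / 0.02393 = 10.00 ≈ 10 → Na2B4O7·10H2O

Na2B4O7·10H2O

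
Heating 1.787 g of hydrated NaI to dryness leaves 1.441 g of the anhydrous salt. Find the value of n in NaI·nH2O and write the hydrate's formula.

NaI·2H2O

Mass of water lost = 1.787 − 1.441 = 0.346 g → 0.346 / 18.02 = 0.0192 mol H2O
Molar mass of NaI = 149.89 g/mol → mol NaI = 1.441 / 149.89 = 0.009614
n = 0.0192 / 0.009614 = 2.00 ≈ 2 → NaI·2H2O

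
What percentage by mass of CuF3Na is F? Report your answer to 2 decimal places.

Molar mass = 1(63.55) + 3(19.00) + 1(22.99) = 143.540 g/mol
Mass of F per mole = 3 × 19.00 = 57.000 g
% F = 57.000 / 143.540 × 100 = 39.71%

39.71%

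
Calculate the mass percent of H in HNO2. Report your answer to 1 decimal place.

2.1%

Molar mass = 1(1.008) + 1(14.01) + 2(16.00) = 47.018 g/mol
Mass of H per mole = 1 × 1.008 = 1.008 g
% H = 1.008 / 47.018 × 100 = 2.1%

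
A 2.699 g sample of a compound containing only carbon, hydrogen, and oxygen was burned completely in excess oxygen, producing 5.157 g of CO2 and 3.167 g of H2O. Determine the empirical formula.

C2H6O

mol C = 5.157 / 44.01 = 0.1172; mass C = 0.1172 × 12.01 = 1.407 g
mol H = 2 × (3.167 / 18.02) = 0.3515; mass H = 0.3515 × 1.008 = 0.3543 g
mass O = 2.699 − (1.762) = 0.9374 g → mol O = 0.05859
Smallest is O at 0.05859 mol; normalising gives C 2.000, H 6.000, O 1.000
Ratio ≈ 2:6:1, so the empirical formula is C2H6O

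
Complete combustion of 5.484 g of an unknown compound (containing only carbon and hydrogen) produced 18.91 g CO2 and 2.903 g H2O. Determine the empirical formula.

C4H3

mol C = 18.91 / 44.01 = 0.4297; mass C = 0.4297 × 12.01 = 5.160 g
mol H = 2 × (2.903 / 18.02) = 0.3222; mass H = 0.3222 × 1.008 = 0.3248 g
Smallest is H at 0.3222 mol; normalising gives C 1.334, H 1.000
Scaling by 3: C 4.00, H 3.00 → C4H3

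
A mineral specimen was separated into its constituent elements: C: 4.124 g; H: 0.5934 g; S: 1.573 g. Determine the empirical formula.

C7H12S

n(C) = 4.124/12.01 = 0.3434, n(H) = 0.5934/1.008 = 0.5887, n(S) = 1.573/32.07 = 0.04905
Divide by the smallest (0.04905 mol S): C 7.001, H 12.002, S 1.000
≈ 7:12:1 → C7H12S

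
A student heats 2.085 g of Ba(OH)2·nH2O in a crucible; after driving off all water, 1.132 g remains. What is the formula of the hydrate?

Mass of water lost = 2.085 − 1.132 = 0.953 g → 0.953 / 18.02 = 0.05289 mol H2O
Molar mass of Ba(OH)2 = 171.35 g/mol → mol Ba(OH)2 = 1.132 / 171.35 = 0.006607
n = 0.05289 / 0.006607 = 8.01 ≈ 8 → Ba(OH)2·8H2O

Ba(OH)2·8H2O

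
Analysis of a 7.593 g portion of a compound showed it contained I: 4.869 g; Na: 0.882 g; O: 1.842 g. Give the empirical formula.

INaO3

Moles — I: 4.869 / 126.90 = 0.03837 mol; Na: 0.882 / 22.99 = 0.03836 mol; O: 1.842 / 16.00 = 0.1151 mol
Divide by the smallest (0.03836 mol Na): I 1.000, Na 1.000, O 3.001
≈ 1:1:3 → INaO3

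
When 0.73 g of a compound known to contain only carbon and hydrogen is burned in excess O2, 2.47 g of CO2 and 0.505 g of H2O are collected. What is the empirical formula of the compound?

mol C = 2.47 / 44.01 = 0.05612; mass C = 0.05612 × 12.01 = 0.6740 g
mol H = 2 × (0.505 / 18.02) = 0.05605; mass H = 0.05605 × 1.008 = 0.05650 g
Ratios (÷ 0.05605): C 1.001, H 1.000
Ratio ≈ 1:1, so the empirical formula is CH

CH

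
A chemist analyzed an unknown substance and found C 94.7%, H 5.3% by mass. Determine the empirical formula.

C3H2

Assume 100 g: 94.7 g C, 5.3 g H.
C: 94.7 g ÷ 12.01 g/mol = 7.885 mol
H: 5.3 g ÷ 1.008 g/mol = 5.258 mol
Divide by the smallest (5.258 mol H): C 1.500, H 1.000
×2: C 3.00, H 2.00 → C3H2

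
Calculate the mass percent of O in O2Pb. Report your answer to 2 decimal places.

13.38%

Molar mass = 2(16.00) + 1(207.2) = 239.200 g/mol
Mass of O per mole = 2 × 16.00 = 32.000 g
% O = 32.000 / 239.200 × 100 = 13.38%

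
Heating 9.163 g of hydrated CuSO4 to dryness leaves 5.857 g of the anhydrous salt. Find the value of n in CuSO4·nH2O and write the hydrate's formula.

Mass of water lost = 9.163 − 5.857 = 3.306 g → 3.306 / 18.02 = 0.1835 mol H2O
Molar mass of CuSO4 = 159.62 g/mol → mol CuSO4 = 5.857 / 159.62 = 0.03669
n = 0.1835 / 0.03669 = 5.00 ≈ 5 → CuSO4·5H2O

CuSO4·5H2O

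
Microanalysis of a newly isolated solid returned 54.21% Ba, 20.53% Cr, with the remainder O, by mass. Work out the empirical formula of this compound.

BaCrO4

Assume 100 g: 54.21 g Ba, 20.53 g Cr, 25.26 g O.
Moles — Ba: 54.21 / 137.33 = 0.3947 mol; Cr: 20.53 / 52.00 = 0.3948 mol; O: 25.26 / 16.00 = 1.579 mol
Ratios (÷ 0.3947): Ba 1.000, Cr 1.000, O 3.999
→ BaCrO4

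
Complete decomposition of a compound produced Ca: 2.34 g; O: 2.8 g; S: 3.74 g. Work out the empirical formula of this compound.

CaO3S2

Ca: 2.34 g ÷ 40.08 g/mol = 0.05838 mol
O: 2.8 g ÷ 16.00 g/mol = 0.175 mol
S: 3.74 g ÷ 32.07 g/mol = 0.1166 mol
Ratios (÷ 0.05838): Ca 1.000, O 2.997, S 1.997
→ CaO3S2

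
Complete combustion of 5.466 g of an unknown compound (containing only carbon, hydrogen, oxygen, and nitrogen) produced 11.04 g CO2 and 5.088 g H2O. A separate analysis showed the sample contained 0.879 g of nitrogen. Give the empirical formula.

mol C = 11.04 / 44.01 = 0.2509; mass C = 0.2509 × 12.01 = 3.013 g
mol H = 2 × (5.088 / 18.02) = 0.5647; mass H = 0.5647 × 1.008 = 0.5692 g
mol N = 0.879 / 14.01 = 0.06274
mass O = 5.466 − (4.461) = 1.005 g → mol O = 0.06282
Ratios (÷ 0.06274): C 3.998, H 9.001, N 1.000, O 1.001
→ C4H9NO

C4H9NO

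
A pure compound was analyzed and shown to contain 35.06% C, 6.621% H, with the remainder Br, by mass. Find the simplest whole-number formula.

C4H9Br

Assume 100 g: 35.06 g C, 6.621 g H, 58.319 g Br.
Moles — C: 35.06 / 12.01 = 2.919 mol; H: 6.621 / 1.008 = 6.568 mol; Br: 58.319 / 79.90 = 0.7299 mol
Smallest is Br at 0.7299 mol; normalising gives C 3.999, H 8.999, Br 1.000
≈ 4:9:1 → C4H9Br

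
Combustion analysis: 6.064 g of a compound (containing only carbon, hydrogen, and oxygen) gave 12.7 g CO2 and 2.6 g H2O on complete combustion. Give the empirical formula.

mol C = 12.7 / 44.01 = 0.2886; mass C = 0.2886 × 12.01 = 3.466 g
mol H = 2 × (2.6 / 18.02) = 0.2886; mass H = 0.2886 × 1.008 = 0.2909 g
mass O = 6.064 − (3.757) = 2.307 g → mol O = 0.1442
Ratios (÷ 0.1442): C 2.001, H 2.001, O 1.000
Ratio ≈ 2:2:1, so the empirical formula is C2H2O

C2H2O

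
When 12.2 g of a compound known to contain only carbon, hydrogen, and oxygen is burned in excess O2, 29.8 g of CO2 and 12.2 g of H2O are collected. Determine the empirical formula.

C4H8O

mol C = 29.8 / 44.01 = 0.6771; mass C = 0.6771 × 12.01 = 8.132 g
mol H = 2 × (12.2 / 18.02) = 1.354; mass H = 1.354 × 1.008 = 1.365 g
mass O = 12.2 − (9.497) = 2.703 g → mol O = 0.1689
Smallest is O at 0.1689 mol; normalising gives C 4.008, H 8.015, O 1.000
→ C4H8O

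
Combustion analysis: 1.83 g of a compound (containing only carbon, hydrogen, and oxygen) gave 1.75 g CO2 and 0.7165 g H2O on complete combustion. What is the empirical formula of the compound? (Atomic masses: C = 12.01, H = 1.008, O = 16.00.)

CH2O2

mol C = 1.75 / 44.01 = 0.03976; mass C = 0.03976 × 12.01 = 0.4776 g
mol H = 2 × (0.7165 / 18.02) = 0.07952; mass H = 0.07952 × 1.008 = 0.08016 g
mass O = 1.83 − (0.5577) = 1.272 g → mol O = 0.07952
Divide by the smallest (0.03976 mol C): C 1.000, H 2.000, O 2.000
→ CH2O2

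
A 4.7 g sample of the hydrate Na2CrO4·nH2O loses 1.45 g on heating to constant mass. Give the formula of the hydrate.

Mass of anhydrous Na2CrO4 = 4.7 − 1.45 = 3.25 g
mol H2O = 1.45 / 18.02 = 0.08047
Molar mass of Na2CrO4 = 161.98 g/mol → mol Na2CrO4 = 3.25 / 161.98 = 0.02006
n = 0.08047 / 0.02006 = 4.01 ≈ 4 → Na2CrO4·4H2O

Na2CrO4·4H2O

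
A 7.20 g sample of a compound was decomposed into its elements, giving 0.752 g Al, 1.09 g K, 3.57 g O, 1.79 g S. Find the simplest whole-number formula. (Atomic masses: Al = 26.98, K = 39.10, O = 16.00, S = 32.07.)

Al: 0.752 g ÷ 26.98 g/mol = 0.02787 mol
K: 1.09 g ÷ 39.10 g/mol = 0.02788 mol
O: 3.57 g ÷ 16.00 g/mol = 0.2231 mol
S: 1.79 g ÷ 32.07 g/mol = 0.05582 mol
Ratios (÷ 0.02787): Al 1.000, K 1.000, O 8.005, S 2.003
Ratio ≈ 1:1:8:2, so the empirical formula is AlKO8S2

AlKO8S2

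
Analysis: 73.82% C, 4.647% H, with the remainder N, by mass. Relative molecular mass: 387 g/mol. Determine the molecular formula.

Assume 100 g: 73.82 g C, 4.647 g H, 21.533 g N.
n(C) = 73.82/12.01 = 6.147, n(H) = 4.647/1.008 = 4.61, n(N) = 21.533/14.01 = 1.537
Smallest is N at 1.537 mol; normalising gives C 3.999, H 2.999, N 1.000
Ratio ≈ 4:3:1, so the empirical formula is C4H3N
Empirical-formula mass = 65.07 g/mol
n = 387 / 65.07 = 5.95 ≈ 6
Molecular formula = (C4H3N)×6 = C24H18N6

C24H18N6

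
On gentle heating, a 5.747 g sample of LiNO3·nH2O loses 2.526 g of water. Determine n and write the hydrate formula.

LiNO3·3H2O

Mass of anhydrous LiNO3 = 5.747 − 2.526 = 3.221 g
mol H2O = 2.526 / 18.02 = 0.1402
Molar mass of LiNO3 = 68.95 g/mol → mol LiNO3 = 3.221 / 68.95 = 0.04672
n = 0.1402 / 0.04672 = 3.00 ≈ 3 → LiNO3·3H2O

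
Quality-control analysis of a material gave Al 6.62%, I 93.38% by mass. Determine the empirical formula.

AlI3

Assume 100 g: 6.62 g Al, 93.38 g I.
Al: 6.62 g ÷ 26.98 g/mol = 0.2454 mol
I: 93.38 g ÷ 126.90 g/mol = 0.7359 mol
Ratios (÷ 0.2454): Al 1.000, I 2.999
→ AlI3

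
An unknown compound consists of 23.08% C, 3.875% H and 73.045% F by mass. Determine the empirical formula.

CH2F2

Assume 100 g: 23.08 g C, 3.875 g H, 73.045 g F.
Moles — C: 23.08 / 12.01 = 1.922 mol; H: 3.875 / 1.008 = 3.844 mol; F: 73.045 / 19.00 = 3.844 mol
Divide by the smallest (1.922 mol C): C 1.000, H 2.000, F 2.001
Ratio ≈ 1:2:2, so the empirical formula is CH2F2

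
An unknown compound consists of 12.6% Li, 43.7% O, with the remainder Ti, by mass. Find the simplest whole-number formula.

Assume 100 g: 12.6 g Li, 43.7 g O, 43.7 g Ti.
n(Li) = 12.6/6.94 = 1.816, n(O) = 43.7/16.00 = 2.731, n(Ti) = 43.7/47.87 = 0.9129
Ratios (÷ 0.9129): Li 1.989, O 2.992, Ti 1.000
≈ 2:3:1 → Li2O3Ti

Li2O3Ti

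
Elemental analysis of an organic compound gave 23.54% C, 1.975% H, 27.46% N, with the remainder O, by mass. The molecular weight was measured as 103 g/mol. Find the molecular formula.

C2H2N2O3

Assume 100 g: 23.54 g C, 1.975 g H, 27.46 g N, 47.025 g O.
n(C) = 23.54/12.01 = 1.96, n(H) = 1.975/1.008 = 1.959, n(N) = 27.46/14.01 = 1.96, n(O) = 47.025/16.00 = 2.939
Smallest is H at 1.959 mol; normalising gives C 1.000, H 1.000, N 1.000, O 1.500
Multiply by 2: C 2.00, H 2.00, N 2.00, O 3.00 → C2H2N2O3
Empirical-formula mass = 102.06 g/mol
n = 103 / 102.06 = 1.01 ≈ 1
Molecular formula = empirical formula = C2H2N2O3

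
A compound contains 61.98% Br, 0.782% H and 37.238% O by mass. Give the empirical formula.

BrHO3

Assume 100 g: 61.98 g Br, 0.782 g H, 37.238 g O.
n(Br) = 61.98/79.90 = 0.7757, n(H) = 0.782/1.008 = 0.7758, n(O) = 37.238/16.00 = 2.327
Smallest is Br at 0.7757 mol; normalising gives Br 1.000, H 1.000, O 3.000
Ratio ≈ 1:1:3, so the empirical formula is BrHO3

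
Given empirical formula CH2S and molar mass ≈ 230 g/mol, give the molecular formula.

C5H10S5

Empirical-formula mass = 46.10 g/mol
n = 230 / 46.10 = 4.99 ≈ 5
Molecular formula = (CH2S)5 = C5H10S5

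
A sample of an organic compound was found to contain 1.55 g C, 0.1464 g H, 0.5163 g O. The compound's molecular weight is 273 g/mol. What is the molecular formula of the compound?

C16H18O4

n(C) = 1.55/12.01 = 0.1291, n(H) = 0.1464/1.008 = 0.1452, n(O) = 0.5163/16.00 = 0.03227
Divide by the smallest (0.03227 mol O): C 4.000, H 4.501, O 1.000
×2: C 8.00, H 9.00, O 2.00 → C8H9O2
Empirical-formula mass = 137.15 g/mol
n = 273 / 137.15 = 1.99 ≈ 2
Molecular formula = (C8H9O2)×2 = C16H18O4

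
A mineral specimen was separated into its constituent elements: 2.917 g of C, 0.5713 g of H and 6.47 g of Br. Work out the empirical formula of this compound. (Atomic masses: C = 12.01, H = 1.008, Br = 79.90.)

C3H7Br

n(C) = 2.917/12.01 = 0.2429, n(H) = 0.5713/1.008 = 0.5668, n(Br) = 6.47/79.90 = 0.08098
Ratios (÷ 0.08098): C 2.999, H 6.999, Br 1.000
Ratio ≈ 3:7:1, so the empirical formula is C3H7Br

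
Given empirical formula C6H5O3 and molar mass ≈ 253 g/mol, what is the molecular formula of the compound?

C12H10O6

Empirical-formula mass = 125.10 g/mol
n = 253 / 125.10 = 2.02 ≈ 2
Molecular formula = (C6H5O3)2 = C12H10O6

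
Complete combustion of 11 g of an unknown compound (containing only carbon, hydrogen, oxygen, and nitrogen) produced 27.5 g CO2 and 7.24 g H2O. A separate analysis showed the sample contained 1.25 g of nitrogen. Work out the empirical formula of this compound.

mol C = 27.5 / 44.01 = 0.6249; mass C = 0.6249 × 12.01 = 7.505 g
mol H = 2 × (7.24 / 18.02) = 0.8036; mass H = 0.8036 × 1.008 = 0.8100 g
mol N = 1.25 / 14.01 = 0.08922
mass O = 11 − (9.565) = 1.435 g → mol O = 0.08972
Ratios (÷ 0.08922): C 7.003, H 9.006, N 1.000, O 1.006
Ratio ≈ 7:9:1:1, so the empirical formula is C7H9NO

C7H9NO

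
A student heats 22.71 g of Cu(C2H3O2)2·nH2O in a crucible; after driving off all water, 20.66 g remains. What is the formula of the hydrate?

Mass of water lost = 22.71 − 20.66 = 2.05 g → 2.05 / 18.02 = 0.1138 mol H2O
Molar mass of Cu(C2H3O2)2 = 181.64 g/mol → mol Cu(C2H3O2)2 = 20.66 / 181.64 = 0.1137
n = 0.1138 / 0.1137 = 1.00 ≈ 1 → Cu(C2H3O2)2·H2O

Cu(C2H3O2)2·H2O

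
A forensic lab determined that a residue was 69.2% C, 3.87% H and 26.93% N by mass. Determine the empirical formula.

Assume 100 g: 69.2 g C, 3.87 g H, 26.93 g N.
Moles — C: 69.2 / 12.01 = 5.762 mol; H: 3.87 / 1.008 = 3.839 mol; N: 26.93 / 14.01 = 1.922 mol
Divide by the smallest (1.922 mol N): C 2.998, H 1.997, N 1.000
Ratio ≈ 3:2:1, so the empirical formula is C3H2N

C3H2N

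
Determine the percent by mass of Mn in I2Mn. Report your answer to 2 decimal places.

17.79%

Molar mass = 2(126.90) + 1(54.94) = 308.740 g/mol
Mass of Mn per mole = 1 × 54.94 = 54.940 g
% Mn = 54.940 / 308.740 × 100 = 17.79%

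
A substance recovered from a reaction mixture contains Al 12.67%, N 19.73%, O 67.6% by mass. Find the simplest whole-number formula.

AlN3O9

Assume 100 g: 12.67 g Al, 19.73 g N, 67.6 g O.
n(Al) = 12.67/26.98 = 0.4696, n(N) = 19.73/14.01 = 1.408, n(O) = 67.6/16.00 = 4.225
Divide by the smallest (0.4696 mol Al): Al 1.000, N 2.999, O 8.997
→ AlN3O9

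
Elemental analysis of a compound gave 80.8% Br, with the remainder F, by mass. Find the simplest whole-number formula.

BrF

Assume 100 g: 80.8 g Br, 19.2 g F.
Moles — Br: 80.8 / 79.90 = 1.011 mol; F: 19.2 / 19.00 = 1.011 mol
Smallest is F at 1.011 mol; normalising gives Br 1.001, F 1.000
→ BrF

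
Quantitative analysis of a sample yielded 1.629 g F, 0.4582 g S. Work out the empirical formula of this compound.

F6S

Moles — F: 1.629 / 19.00 = 0.08574 mol; S: 0.4582 / 32.07 = 0.01429 mol
Divide by the smallest (0.01429 mol S): F 6.001, S 1.000
≈ 6:1 → F6S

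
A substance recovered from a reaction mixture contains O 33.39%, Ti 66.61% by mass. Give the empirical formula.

Assume 100 g: 33.39 g O, 66.61 g Ti.
Moles — O: 33.39 / 16.00 = 2.087 mol; Ti: 66.61 / 47.87 = 1.391 mol
Divide by the smallest (1.391 mol Ti): O 1.500, Ti 1.000
Scaling by 2: O 3.00, Ti 2.00 → O3Ti2

O3Ti2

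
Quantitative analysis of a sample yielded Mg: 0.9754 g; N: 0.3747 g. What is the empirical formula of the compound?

Mg: 0.9754 g ÷ 24.31 g/mol = 0.04012 mol
N: 0.3747 g ÷ 14.01 g/mol = 0.02675 mol
Ratios (÷ 0.02675): Mg 1.500, N 1.000
Multiply by 2: Mg 3.00, N 2.00 → Mg3N2

Mg3N2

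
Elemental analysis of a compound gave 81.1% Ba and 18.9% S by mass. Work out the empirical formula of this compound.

Assume 100 g: 81.1 g Ba, 18.9 g S.
n(Ba) = 81.1/137.33 = 0.5905, n(S) = 18.9/32.07 = 0.5893
Smallest is S at 0.5893 mol; normalising gives Ba 1.002, S 1.000
Ratio ≈ 1:1, so the empirical formula is BaS

BaS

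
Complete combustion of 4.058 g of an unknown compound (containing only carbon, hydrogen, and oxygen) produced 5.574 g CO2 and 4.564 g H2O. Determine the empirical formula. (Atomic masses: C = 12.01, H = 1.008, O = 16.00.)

CH4O

mol C = 5.574 / 44.01 = 0.1267; mass C = 0.1267 × 12.01 = 1.521 g
mol H = 2 × (4.564 / 18.02) = 0.5065; mass H = 0.5065 × 1.008 = 0.5106 g
mass O = 4.058 − (2.032) = 2.026 g → mol O = 0.1266
Ratios (÷ 0.1266): C 1.000, H 4.000, O 1.000
≈ 1:4:1 → CH4O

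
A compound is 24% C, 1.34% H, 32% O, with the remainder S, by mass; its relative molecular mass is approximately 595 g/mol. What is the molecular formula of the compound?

C12H8O12S8

Assume 100 g: 24 g C, 1.34 g H, 32 g O, 42.66 g S.
n(C) = 24/12.01 = 1.998, n(H) = 1.34/1.008 = 1.329, n(O) = 32/16.00 = 2, n(S) = 42.66/32.07 = 1.33
Smallest is H at 1.329 mol; normalising gives C 1.503, H 1.000, O 1.504, S 1.001
Multiply by 2: C 3.01, H 2.00, O 3.01, S 2.00 → C3H2O3S2
Empirical-formula mass = 150.19 g/mol
n = 595 / 150.19 = 3.96 ≈ 4
Molecular formula = (C3H2O3S2)×4 = C12H8O12S8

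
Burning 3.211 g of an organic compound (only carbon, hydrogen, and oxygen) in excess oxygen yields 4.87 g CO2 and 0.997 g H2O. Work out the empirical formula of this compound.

CHO

mol C = 4.87 / 44.01 = 0.1107; mass C = 0.1107 × 12.01 = 1.329 g
mol H = 2 × (0.997 / 18.02) = 0.1107; mass H = 0.1107 × 1.008 = 0.1115 g
mass O = 3.211 − (1.441) = 1.770 g → mol O = 0.1107
Divide by the smallest (0.1107 mol O): C 1.000, H 1.000, O 1.000
→ CHO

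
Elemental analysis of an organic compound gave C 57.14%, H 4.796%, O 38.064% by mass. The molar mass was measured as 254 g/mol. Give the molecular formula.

Assume 100 g: 57.14 g C, 4.796 g H, 38.064 g O.
Moles — C: 57.14 / 12.01 = 4.758 mol; H: 4.796 / 1.008 = 4.758 mol; O: 38.064 / 16.00 = 2.379 mol
Smallest is O at 2.379 mol; normalising gives C 2.000, H 2.000, O 1.000
→ C2H2O
Empirical-formula mass = 42.04 g/mol
n = 254 / 42.04 = 6.04 ≈ 6
Molecular formula = (C2H2O)×6 = C12H12O6

C12H12O6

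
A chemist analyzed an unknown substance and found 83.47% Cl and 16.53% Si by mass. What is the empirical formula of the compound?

Cl4Si

Assume 100 g: 83.47 g Cl, 16.53 g Si.
Moles — Cl: 83.47 / 35.45 = 2.355 mol; Si: 16.53 / 28.09 = 0.5885 mol
Divide by the smallest (0.5885 mol Si): Cl 4.001, Si 1.000
→ Cl4Si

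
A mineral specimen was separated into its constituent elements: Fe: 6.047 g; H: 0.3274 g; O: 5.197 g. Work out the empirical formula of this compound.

Moles — Fe: 6.047 / 55.85 = 0.1083 mol; H: 0.3274 / 1.008 = 0.3248 mol; O: 5.197 / 16.00 = 0.3248 mol
Ratios (÷ 0.1083): Fe 1.000, H 3.000, O 3.000
→ FeH3O3

FeH3O3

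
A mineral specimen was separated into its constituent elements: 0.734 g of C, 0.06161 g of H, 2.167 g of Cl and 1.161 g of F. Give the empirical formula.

Moles — C: 0.734 / 12.01 = 0.06112 mol; H: 0.06161 / 1.008 = 0.06112 mol; Cl: 2.167 / 35.45 = 0.06113 mol; F: 1.161 / 19.00 = 0.06111 mol
Divide by the smallest (0.06111 mol F): C 1.000, H 1.000, Cl 1.000, F 1.000
→ CHClF

CHClF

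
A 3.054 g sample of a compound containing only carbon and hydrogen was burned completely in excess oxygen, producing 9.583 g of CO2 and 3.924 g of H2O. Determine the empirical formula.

CH2

mol C = 9.583 / 44.01 = 0.2177; mass C = 0.2177 × 12.01 = 2.615 g
mol H = 2 × (3.924 / 18.02) = 0.4355; mass H = 0.4355 × 1.008 = 0.4390 g
Ratios (÷ 0.2177): C 1.000, H 2.000
Ratio ≈ 1:2, so the empirical formula is CH2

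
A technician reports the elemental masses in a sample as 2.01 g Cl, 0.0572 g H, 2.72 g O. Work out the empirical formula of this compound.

ClHO3

Moles — Cl: 2.01 / 35.45 = 0.0567 mol; H: 0.0572 / 1.008 = 0.05675 mol; O: 2.72 / 16.00 = 0.17 mol
Smallest is Cl at 0.0567 mol; normalising gives Cl 1.000, H 1.001, O 2.998
≈ 1:1:3 → ClHO3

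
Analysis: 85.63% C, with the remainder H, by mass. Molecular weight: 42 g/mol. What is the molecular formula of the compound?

C3H6

Assume 100 g: 85.63 g C, 14.37 g H.
n(C) = 85.63/12.01 = 7.13, n(H) = 14.37/1.008 = 14.26
Divide by the smallest (7.13 mol C): C 1.000, H 1.999
≈ 1:2 → CH2
Empirical-formula mass = 14.03 g/mol
n = 42 / 14.03 = 2.99 ≈ 3
Molecular formula = (CH2)×3 = C3H6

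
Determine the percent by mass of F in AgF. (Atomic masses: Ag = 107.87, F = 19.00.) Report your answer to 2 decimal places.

14.98%

Molar mass = 1(107.87) + 1(19.00) = 126.870 g/mol
Mass of F per mole = 1 × 19.00 = 19.000 g
% F = 19.000 / 126.870 × 100 = 14.98%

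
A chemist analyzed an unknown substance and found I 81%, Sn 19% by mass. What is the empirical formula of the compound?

I4Sn

Assume 100 g: 81 g I, 19 g Sn.
Moles — I: 81 / 126.90 = 0.6383 mol; Sn: 19 / 118.71 = 0.1601 mol
Divide by the smallest (0.1601 mol Sn): I 3.988, Sn 1.000
→ I4Sn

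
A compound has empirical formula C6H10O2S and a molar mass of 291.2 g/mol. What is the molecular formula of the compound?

Empirical-formula mass = 146.21 g/mol
n = 291.2 / 146.21 = 1.99 ≈ 2
Molecular formula = (C6H10O2S)2 = C12H20O4S2

C12H20O4S2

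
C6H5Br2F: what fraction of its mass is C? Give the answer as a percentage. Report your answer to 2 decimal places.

28.16%

Molar mass = 6(12.01) + 5(1.008) + 2(79.90) + 1(19.00) = 255.900 g/mol
Mass of C per mole = 6 × 12.01 = 72.060 g
% C = 72.060 / 255.900 × 100 = 28.16%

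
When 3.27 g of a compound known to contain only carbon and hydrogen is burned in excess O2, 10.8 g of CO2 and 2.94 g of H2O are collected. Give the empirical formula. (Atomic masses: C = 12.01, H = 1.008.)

mol C = 10.8 / 44.01 = 0.2454; mass C = 0.2454 × 12.01 = 2.947 g
mol H = 2 × (2.94 / 18.02) = 0.3263; mass H = 0.3263 × 1.008 = 0.3289 g
Ratios (÷ 0.2454): C 1.000, H 1.330
×3: C 3.00, H 3.99 → C3H4

C3H4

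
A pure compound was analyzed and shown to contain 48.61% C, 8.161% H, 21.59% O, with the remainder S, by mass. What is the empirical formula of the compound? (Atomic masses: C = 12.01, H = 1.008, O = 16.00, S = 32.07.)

Assume 100 g: 48.61 g C, 8.161 g H, 21.59 g O, 21.639 g S.
Moles — C: 48.61 / 12.01 = 4.047 mol; H: 8.161 / 1.008 = 8.096 mol; O: 21.59 / 16.00 = 1.349 mol; S: 21.639 / 32.07 = 0.6747 mol
Divide by the smallest (0.6747 mol S): C 5.999, H 11.999, O 2.000, S 1.000
Ratio ≈ 6:12:2:1, so the empirical formula is C6H12O2S

C6H12O2S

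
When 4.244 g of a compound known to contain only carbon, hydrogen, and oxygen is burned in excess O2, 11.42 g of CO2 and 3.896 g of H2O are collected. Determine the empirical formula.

C6H10O

mol C = 11.42 / 44.01 = 0.2595; mass C = 0.2595 × 12.01 = 3.116 g
mol H = 2 × (3.896 / 18.02) = 0.4324; mass H = 0.4324 × 1.008 = 0.4359 g
mass O = 4.244 − (3.552) = 0.6917 g → mol O = 0.04323
Ratios (÷ 0.04323): C 6.002, H 10.002, O 1.000
Ratio ≈ 6:10:1, so the empirical formula is C6H10O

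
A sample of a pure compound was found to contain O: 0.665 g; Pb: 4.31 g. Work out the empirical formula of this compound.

O: 0.665 g ÷ 16.00 g/mol = 0.04156 mol
Pb: 4.31 g ÷ 207.2 g/mol = 0.0208 mol
Ratios (÷ 0.0208): O 1.998, Pb 1.000
Ratio ≈ 2:1, so the empirical formula is O2Pb

O2Pb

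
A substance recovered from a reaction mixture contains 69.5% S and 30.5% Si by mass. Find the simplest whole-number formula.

S2Si

Assume 100 g: 69.5 g S, 30.5 g Si.
Moles — S: 69.5 / 32.07 = 2.167 mol; Si: 30.5 / 28.09 = 1.086 mol
Ratios (÷ 1.086): S 1.996, Si 1.000
Ratio ≈ 2:1, so the empirical formula is S2Si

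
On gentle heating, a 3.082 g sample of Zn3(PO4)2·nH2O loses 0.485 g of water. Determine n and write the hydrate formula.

Zn3(PO4)2·4H2O

Mass of anhydrous Zn3(PO4)2 = 3.082 − 0.485 = 2.597 g
mol H2O = 0.485 / 18.02 = 0.02691
Molar mass of Zn3(PO4)2 = 386.08 g/mol → mol Zn3(PO4)2 = 2.597 / 386.08 = 0.006727
n = 0.02691 / 0.006727 = 4.00 ≈ 4 → Zn3(PO4)2·4H2O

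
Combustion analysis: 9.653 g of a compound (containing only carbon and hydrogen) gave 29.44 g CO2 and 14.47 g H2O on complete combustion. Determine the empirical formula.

C5H12

mol C = 29.44 / 44.01 = 0.6689; mass C = 0.6689 × 12.01 = 8.034 g
mol H = 2 × (14.47 / 18.02) = 1.606; mass H = 1.606 × 1.008 = 1.619 g
Smallest is C at 0.6689 mol; normalising gives C 1.000, H 2.401
×5: C 5.00, H 12.00 → C5H12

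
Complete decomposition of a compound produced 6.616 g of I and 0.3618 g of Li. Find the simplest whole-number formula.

ILi

I: 6.616 g ÷ 126.90 g/mol = 0.05214 mol
Li: 0.3618 g ÷ 6.94 g/mol = 0.05213 mol
Smallest is Li at 0.05213 mol; normalising gives I 1.000, Li 1.000
Ratio ≈ 1:1, so the empirical formula is ILi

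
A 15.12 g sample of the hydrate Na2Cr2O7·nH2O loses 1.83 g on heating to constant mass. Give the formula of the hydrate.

Na2Cr2O7·2H2O

Mass of anhydrous Na2Cr2O7 = 15.12 − 1.83 = 13.29 g
mol H2O = 1.83 / 18.02 = 0.1016
Molar mass of Na2Cr2O7 = 261.98 g/mol → mol Na2Cr2O7 = 13.29 / 261.98 = 0.05073
n = 0.1016 / 0.05073 = 2.00 ≈ 2 → Na2Cr2O7·2H2O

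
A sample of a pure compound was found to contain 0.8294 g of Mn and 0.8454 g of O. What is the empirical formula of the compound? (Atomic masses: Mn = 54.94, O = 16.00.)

n(Mn) = 0.8294/54.94 = 0.0151, n(O) = 0.8454/16.00 = 0.05284
Divide by the smallest (0.0151 mol Mn): Mn 1.000, O 3.500
Scaling by 2: Mn 2.00, O 7.00 → Mn2O7

Mn2O7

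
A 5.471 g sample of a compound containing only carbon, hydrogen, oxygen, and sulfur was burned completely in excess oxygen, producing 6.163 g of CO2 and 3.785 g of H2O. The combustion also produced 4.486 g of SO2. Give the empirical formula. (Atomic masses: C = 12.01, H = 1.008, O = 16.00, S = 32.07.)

mol C = 6.163 / 44.01 = 0.1400; mass C = 0.1400 × 12.01 = 1.682 g
mol H = 2 × (3.785 / 18.02) = 0.4201; mass H = 0.4201 × 1.008 = 0.4234 g
mol S = 4.486 / 64.07 = 0.07002; mass S = 2.245 g
mass O = 5.471 − (4.351) = 1.120 g → mol O = 0.07002
Ratios (÷ 0.07002): C 2.000, H 6.000, O 1.000, S 1.000
Ratio ≈ 2:6:1:1, so the empirical formula is C2H6OS

C2H6OS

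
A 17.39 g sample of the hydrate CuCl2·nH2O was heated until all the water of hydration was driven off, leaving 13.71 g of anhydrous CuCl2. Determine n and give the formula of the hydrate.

Mass of water lost = 17.39 − 13.71 = 3.68 g → 3.68 / 18.02 = 0.2042 mol H2O
Molar mass of CuCl2 = 134.45 g/mol → mol CuCl2 = 13.71 / 134.45 = 0.102
n = 0.2042 / 0.102 = 2.00 ≈ 2 → CuCl2·2H2O

CuCl2·2H2O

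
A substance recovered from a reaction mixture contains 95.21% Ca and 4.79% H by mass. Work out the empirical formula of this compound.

Assume 100 g: 95.21 g Ca, 4.79 g H.
Moles — Ca: 95.21 / 40.08 = 2.375 mol; H: 4.79 / 1.008 = 4.752 mol
Divide by the smallest (2.375 mol Ca): Ca 1.000, H 2.000
Ratio ≈ 1:2, so the empirical formula is CaH2

CaH2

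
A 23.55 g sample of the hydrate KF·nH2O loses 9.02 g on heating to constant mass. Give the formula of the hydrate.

KF·2H2O

Mass of anhydrous KF = 23.55 − 9.02 = 14.53 g
mol H2O = 9.02 / 18.02 = 0.5006
Molar mass of KF = 58.10 g/mol → mol KF = 14.53 / 58.10 = 0.2501
n = 0.5006 / 0.2501 = 2.00 ≈ 2 → KF·2H2O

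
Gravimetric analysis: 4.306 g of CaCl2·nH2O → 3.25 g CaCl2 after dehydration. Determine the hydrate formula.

CaCl2·2H2O

Mass of water lost = 4.306 − 3.25 = 1.056 g → 1.056 / 18.02 = 0.0586 mol H2O
Molar mass of CaCl2 = 110.98 g/mol → mol CaCl2 = 3.25 / 110.98 = 0.02928
n = 0.0586 / 0.02928 = 2.00 ≈ 2 → CaCl2·2H2O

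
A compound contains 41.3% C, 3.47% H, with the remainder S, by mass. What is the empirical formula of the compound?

C2H2S

Assume 100 g: 41.3 g C, 3.47 g H, 55.23 g S.
n(C) = 41.3/12.01 = 3.439, n(H) = 3.47/1.008 = 3.442, n(S) = 55.23/32.07 = 1.722
Ratios (÷ 1.722): C 1.997, H 1.999, S 1.000
Ratio ≈ 2:2:1, so the empirical formula is C2H2S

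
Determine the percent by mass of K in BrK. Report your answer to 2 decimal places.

Molar mass = 1(79.90) + 1(39.10) = 119.000 g/mol
Mass of K per mole = 1 × 39.10 = 39.100 g
% K = 39.100 / 119.000 × 100 = 32.86%

32.86%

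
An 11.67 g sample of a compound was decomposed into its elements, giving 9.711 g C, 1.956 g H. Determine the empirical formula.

Moles — C: 9.711 / 12.01 = 0.8086 mol; H: 1.956 / 1.008 = 1.94 mol
Smallest is C at 0.8086 mol; normalising gives C 1.000, H 2.400
×5: C 5.00, H 12.00 → C5H12

C5H12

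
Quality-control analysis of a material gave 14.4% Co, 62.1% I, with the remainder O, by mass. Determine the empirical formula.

CoI2O6

Assume 100 g: 14.4 g Co, 62.1 g I, 23.5 g O.
Moles — Co: 14.4 / 58.93 = 0.2444 mol; I: 62.1 / 126.90 = 0.4894 mol; O: 23.5 / 16.00 = 1.469 mol
Divide by the smallest (0.2444 mol Co): Co 1.000, I 2.003, O 6.011
≈ 1:2:6 → CoI2O6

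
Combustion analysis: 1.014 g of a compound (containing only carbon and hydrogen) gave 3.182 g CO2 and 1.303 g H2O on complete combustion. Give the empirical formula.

mol C = 3.182 / 44.01 = 0.07230; mass C = 0.07230 × 12.01 = 0.8683 g
mol H = 2 × (1.303 / 18.02) = 0.1446; mass H = 0.1446 × 1.008 = 0.1458 g
Ratios (÷ 0.0723): C 1.000, H 2.000
Ratio ≈ 1:2, so the empirical formula is CH2

CH2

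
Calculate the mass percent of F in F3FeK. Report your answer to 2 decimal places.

Molar mass = 3(19.00) + 1(55.85) + 1(39.10) = 151.950 g/mol
Mass of F per mole = 3 × 19.00 = 57.000 g
% F = 57.000 / 151.950 × 100 = 37.51%

37.51%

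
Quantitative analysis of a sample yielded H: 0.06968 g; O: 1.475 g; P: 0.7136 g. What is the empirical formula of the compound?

n(H) = 0.06968/1.008 = 0.06913, n(O) = 1.475/16.00 = 0.09219, n(P) = 0.7136/30.97 = 0.02304
Smallest is P at 0.02304 mol; normalising gives H 3.000, O 4.001, P 1.000
Ratio ≈ 3:4:1, so the empirical formula is H3O4P

H3O4P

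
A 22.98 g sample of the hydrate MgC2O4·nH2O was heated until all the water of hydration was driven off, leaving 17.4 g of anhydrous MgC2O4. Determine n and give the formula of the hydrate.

Mass of water lost = 22.98 − 17.4 = 5.58 g → 5.58 / 18.02 = 0.3097 mol H2O
Molar mass of MgC2O4 = 112.33 g/mol → mol MgC2O4 = 17.4 / 112.33 = 0.1549
n = 0.3097 / 0.1549 = 2.00 ≈ 2 → MgC2O4·2H2O

MgC2O4·2H2O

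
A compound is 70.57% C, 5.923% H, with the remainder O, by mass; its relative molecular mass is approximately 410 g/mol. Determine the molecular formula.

C24H24O6

Assume 100 g: 70.57 g C, 5.923 g H, 23.507 g O.
C: 70.57 g ÷ 12.01 g/mol = 5.876 mol
H: 5.923 g ÷ 1.008 g/mol = 5.876 mol
O: 23.507 g ÷ 16.00 g/mol = 1.469 mol
Smallest is O at 1.469 mol; normalising gives C 3.999, H 3.999, O 1.000
Ratio ≈ 4:4:1, so the empirical formula is C4H4O
Empirical-formula mass = 68.07 g/mol
n = 410 / 68.07 = 6.02 ≈ 6
Molecular formula = (C4H4O)×6 = C24H24O6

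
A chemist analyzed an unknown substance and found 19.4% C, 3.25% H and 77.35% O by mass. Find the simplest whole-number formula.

CH2O3

Assume 100 g: 19.4 g C, 3.25 g H, 77.35 g O.
Moles — C: 19.4 / 12.01 = 1.615 mol; H: 3.25 / 1.008 = 3.224 mol; O: 77.35 / 16.00 = 4.834 mol
Smallest is C at 1.615 mol; normalising gives C 1.000, H 1.996, O 2.993
→ CH2O3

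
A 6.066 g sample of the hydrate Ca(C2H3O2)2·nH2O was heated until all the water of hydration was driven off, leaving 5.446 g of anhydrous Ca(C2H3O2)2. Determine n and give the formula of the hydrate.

Mass of water lost = 6.066 − 5.446 = 0.62 g → 0.62 / 18.02 = 0.03441 mol H2O
Molar mass of Ca(C2H3O2)2 = 158.17 g/mol → mol Ca(C2H3O2)2 = 5.446 / 158.17 = 0.03443
n = 0.03441 / 0.03443 = 1.00 ≈ 1 → Ca(C2H3O2)2·H2O

Ca(C2H3O2)2·H2O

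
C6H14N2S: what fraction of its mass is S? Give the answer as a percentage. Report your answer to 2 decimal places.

21.93%

Molar mass = 6(12.01) + 14(1.008) + 2(14.01) + 1(32.07) = 146.262 g/mol
Mass of S per mole = 1 × 32.07 = 32.070 g
% S = 32.070 / 146.262 × 100 = 21.93%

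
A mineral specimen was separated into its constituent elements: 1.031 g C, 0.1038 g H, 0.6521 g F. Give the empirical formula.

C: 1.031 g ÷ 12.01 g/mol = 0.08585 mol
H: 0.1038 g ÷ 1.008 g/mol = 0.103 mol
F: 0.6521 g ÷ 19.00 g/mol = 0.03432 mol
Ratios (÷ 0.03432): C 2.501, H 3.000, F 1.000
Scaling by 2: C 5.00, H 6.00, F 2.00 → C5H6F2

C5H6F2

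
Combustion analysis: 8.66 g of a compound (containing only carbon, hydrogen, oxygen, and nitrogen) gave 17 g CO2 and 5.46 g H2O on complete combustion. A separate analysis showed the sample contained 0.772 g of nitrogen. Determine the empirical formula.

C7H11NO3

mol C = 17 / 44.01 = 0.3863; mass C = 0.3863 × 12.01 = 4.639 g
mol H = 2 × (5.46 / 18.02) = 0.6060; mass H = 0.6060 × 1.008 = 0.6108 g
mol N = 0.772 / 14.01 = 0.05510
mass O = 8.66 − (6.022) = 2.638 g → mol O = 0.1649
Divide by the smallest (0.0551 mol N): C 7.010, H 10.997, N 1.000, O 2.992
≈ 7:11:1:3 → C7H11NO3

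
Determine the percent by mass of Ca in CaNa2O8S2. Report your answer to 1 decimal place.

Molar mass = 1(40.08) + 2(22.99) + 8(16.00) + 2(32.07) = 278.200 g/mol
Mass of Ca per mole = 1 × 40.08 = 40.080 g
% Ca = 40.080 / 278.200 × 100 = 14.4%

14.4%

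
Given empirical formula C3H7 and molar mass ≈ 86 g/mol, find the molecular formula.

Empirical-formula mass = 43.09 g/mol
n = 86 / 43.09 = 2.00 ≈ 2
Molecular formula = (C3H7)2 = C6H14

C6H14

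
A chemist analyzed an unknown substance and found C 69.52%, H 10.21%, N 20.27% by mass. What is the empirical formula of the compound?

Assume 100 g: 69.52 g C, 10.21 g H, 20.27 g N.
Moles — C: 69.52 / 12.01 = 5.789 mol; H: 10.21 / 1.008 = 10.13 mol; N: 20.27 / 14.01 = 1.447 mol
Divide by the smallest (1.447 mol N): C 4.001, H 7.001, N 1.000
Ratio ≈ 4:7:1, so the empirical formula is C4H7N

C4H7N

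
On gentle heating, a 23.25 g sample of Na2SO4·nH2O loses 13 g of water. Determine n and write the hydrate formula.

Mass of anhydrous Na2SO4 = 23.25 − 13 = 10.25 g
mol H2O = 13 / 18.02 = 0.7214
Molar mass of Na2SO4 = 142.05 g/mol → mol Na2SO4 = 10.25 / 142.05 = 0.07216
n = 0.7214 / 0.07216 = 10.00 ≈ 10 → Na2SO4·10H2O

Na2SO4·10H2O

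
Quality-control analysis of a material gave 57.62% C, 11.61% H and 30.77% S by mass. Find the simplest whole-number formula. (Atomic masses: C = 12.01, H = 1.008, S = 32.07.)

Assume 100 g: 57.62 g C, 11.61 g H, 30.77 g S.
Moles — C: 57.62 / 12.01 = 4.798 mol; H: 11.61 / 1.008 = 11.52 mol; S: 30.77 / 32.07 = 0.9595 mol
Smallest is S at 0.9595 mol; normalising gives C 5.000, H 12.004, S 1.000
≈ 5:12:1 → C5H12S

C5H12S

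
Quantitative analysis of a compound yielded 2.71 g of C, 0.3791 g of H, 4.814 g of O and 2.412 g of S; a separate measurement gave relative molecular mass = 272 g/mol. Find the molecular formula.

C6H10O8S2

C: 2.71 g ÷ 12.01 g/mol = 0.2256 mol
H: 0.3791 g ÷ 1.008 g/mol = 0.3761 mol
O: 4.814 g ÷ 16.00 g/mol = 0.3009 mol
S: 2.412 g ÷ 32.07 g/mol = 0.07521 mol
Divide by the smallest (0.07521 mol S): C 3.000, H 5.001, O 4.000, S 1.000
≈ 3:5:4:1 → C3H5O4S
Empirical-formula mass = 137.14 g/mol
n = 272 / 137.14 = 1.98 ≈ 2
Molecular formula = (C3H5O4S)×2 = C6H10O8S2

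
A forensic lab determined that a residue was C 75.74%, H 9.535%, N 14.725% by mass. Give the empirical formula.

C6H9N

Assume 100 g: 75.74 g C, 9.535 g H, 14.725 g N.
Moles — C: 75.74 / 12.01 = 6.306 mol; H: 9.535 / 1.008 = 9.459 mol; N: 14.725 / 14.01 = 1.051 mol
Smallest is N at 1.051 mol; normalising gives C 6.000, H 9.000, N 1.000
Ratio ≈ 6:9:1, so the empirical formula is C6H9N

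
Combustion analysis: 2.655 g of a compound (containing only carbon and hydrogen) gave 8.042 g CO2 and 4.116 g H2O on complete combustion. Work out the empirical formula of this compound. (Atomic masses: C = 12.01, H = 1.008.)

mol C = 8.042 / 44.01 = 0.1827; mass C = 0.1827 × 12.01 = 2.195 g
mol H = 2 × (4.116 / 18.02) = 0.4568; mass H = 0.4568 × 1.008 = 0.4605 g
Divide by the smallest (0.1827 mol C): C 1.000, H 2.500
Multiply by 2: C 2.00, H 5.00 → C2H5

C2H5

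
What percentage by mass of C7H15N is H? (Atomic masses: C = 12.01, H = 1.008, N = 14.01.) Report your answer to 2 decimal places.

Molar mass = 7(12.01) + 15(1.008) + 1(14.01) = 113.200 g/mol
Mass of H per mole = 15 × 1.008 = 15.120 g
% H = 15.120 / 113.200 × 100 = 13.36%

13.36%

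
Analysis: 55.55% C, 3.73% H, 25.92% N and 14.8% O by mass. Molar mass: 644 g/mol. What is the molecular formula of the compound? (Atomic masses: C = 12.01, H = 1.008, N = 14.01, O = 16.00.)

C30H24N12O6

Assume 100 g: 55.55 g C, 3.73 g H, 25.92 g N, 14.8 g O.
Moles — C: 55.55 / 12.01 = 4.625 mol; H: 3.73 / 1.008 = 3.7 mol; N: 25.92 / 14.01 = 1.85 mol; O: 14.8 / 16.00 = 0.925 mol
Divide by the smallest (0.925 mol O): C 5.000, H 4.000, N 2.000, O 1.000
→ C5H4N2O
Empirical-formula mass = 108.10 g/mol
n = 644 / 108.10 = 5.96 ≈ 6
Molecular formula = (C5H4N2O)×6 = C30H24N12O6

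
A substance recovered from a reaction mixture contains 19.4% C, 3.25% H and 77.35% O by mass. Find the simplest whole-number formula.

Assume 100 g: 19.4 g C, 3.25 g H, 77.35 g O.
C: 19.4 g ÷ 12.01 g/mol = 1.615 mol
H: 3.25 g ÷ 1.008 g/mol = 3.224 mol
O: 77.35 g ÷ 16.00 g/mol = 4.834 mol
Divide by the smallest (1.615 mol C): C 1.000, H 1.996, O 2.993
Ratio ≈ 1:2:3, so the empirical formula is CH2O3

CH2O3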